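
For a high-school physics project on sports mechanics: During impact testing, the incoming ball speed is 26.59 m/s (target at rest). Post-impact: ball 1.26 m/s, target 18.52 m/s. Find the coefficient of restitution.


e = (v2_after - v1_after) / (v1_before - v2_before)
Numerator = 18.52 - 1.26 = 17.26
Denominator = 26.59 - 0 = 26.59
e = 17.26 / 26.59 = 0.6491

0.6491


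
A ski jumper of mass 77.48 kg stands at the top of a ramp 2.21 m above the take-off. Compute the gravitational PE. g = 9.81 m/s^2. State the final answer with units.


PE = m * g * h
PE = 77.48 * 9.81 * 2.21
PE = 760.0788 * 2.21 = 1679.7741 J

1679.7741 J


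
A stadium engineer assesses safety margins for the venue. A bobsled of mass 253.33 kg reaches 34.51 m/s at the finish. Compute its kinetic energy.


KE = 0.5 * m * v^2
KE = 0.5 * 253.33 * 34.51^2
KE = 0.5 * 253.33 * 1190.9401 = 150850.4278 J

150850.4278 J


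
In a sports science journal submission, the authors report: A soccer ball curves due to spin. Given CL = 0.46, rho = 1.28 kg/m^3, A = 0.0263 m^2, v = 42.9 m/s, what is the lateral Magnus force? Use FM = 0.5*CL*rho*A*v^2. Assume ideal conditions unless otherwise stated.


FM = 0.5 * CL * rho * A * v^2
FM = 0.5 * 0.46 * 1.28 * 0.0263 * 42.9^2
v^2 = 1840.41
FM = 0.5 * 0.46 * 1.28 * 0.0263 * 1840.41 = 14.2498 N

14.2498 N


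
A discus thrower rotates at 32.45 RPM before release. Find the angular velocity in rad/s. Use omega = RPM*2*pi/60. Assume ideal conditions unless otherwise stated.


omega = RPM * 2 * pi / 60
omega = 32.45 * 2 * 3.14159 / 60
omega = 203.8894 / 60 = 3.3982 rad/s

3.3982 rad/s


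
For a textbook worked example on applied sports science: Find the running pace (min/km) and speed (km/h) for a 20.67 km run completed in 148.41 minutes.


Pace = time / distance = 148.41 min / 20.67 km = 7.18 min/km
Speed = distance / time_in_hours = 20.67 / 2.4735 hr
Speed = 8.3566 km/h

7.18 min/km, 8.3566 km/h


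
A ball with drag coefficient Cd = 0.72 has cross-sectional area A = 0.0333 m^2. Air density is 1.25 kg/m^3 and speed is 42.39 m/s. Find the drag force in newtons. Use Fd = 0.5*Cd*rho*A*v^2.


Fd = 0.5 * Cd * rho * A * v^2
Fd = 0.5 * 0.72 * 1.25 * 0.0333 * 42.39^2
v^2 = 1796.9121
Fd = 0.5 * 0.72 * 1.25 * 0.0333 * 1796.9121 = 26.9267 N

26.9267 N


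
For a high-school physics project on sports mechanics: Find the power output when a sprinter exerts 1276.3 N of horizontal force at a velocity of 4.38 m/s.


P = F * v
P = 1276.3 * 4.38
P = 5590.194 W

5590.194 W


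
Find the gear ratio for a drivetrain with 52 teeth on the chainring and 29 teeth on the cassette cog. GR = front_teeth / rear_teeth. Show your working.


GR = front_teeth / rear_teeth
GR = 52 / 29
GR = 1.7931

1.7931


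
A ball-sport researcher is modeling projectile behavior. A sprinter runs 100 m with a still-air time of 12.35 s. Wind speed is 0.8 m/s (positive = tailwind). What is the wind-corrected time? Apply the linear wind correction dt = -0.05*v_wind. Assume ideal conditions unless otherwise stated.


dt = -0.05 * v_wind = -0.05 * 0.8 = -0.04 s
t_corrected = t_still + dt = 12.35 + (-0.04)
t_corrected = 12.31 s

12.31 s


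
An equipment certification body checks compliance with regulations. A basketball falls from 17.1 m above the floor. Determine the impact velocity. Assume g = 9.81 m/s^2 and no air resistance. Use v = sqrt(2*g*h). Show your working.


v = sqrt(2 * g * h)
v = sqrt(2 * 9.81 * 17.1)
v = sqrt(335.502) = 18.3167 m/s

18.3167 m/s


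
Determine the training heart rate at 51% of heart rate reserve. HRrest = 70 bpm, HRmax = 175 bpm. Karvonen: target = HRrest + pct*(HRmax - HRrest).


Target = HRrest + pct*(HRmax - HRrest)
Heart rate reserve = HRmax - HRrest = 175 - 70 = 105 bpm
Fraction = 51% = 0.51
Target = 70 + 0.51 * 105
Target = 70 + 53.55 = 123.55 bpm

123.55 bpm


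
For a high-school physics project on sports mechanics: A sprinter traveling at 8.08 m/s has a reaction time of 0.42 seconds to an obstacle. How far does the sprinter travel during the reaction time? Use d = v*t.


d = v * t
d = 8.08 * 0.42
d = 3.3936 m

3.3936 m


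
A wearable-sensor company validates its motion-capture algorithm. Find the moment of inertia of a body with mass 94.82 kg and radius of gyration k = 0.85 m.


I = m * k^2
I = 94.82 * 0.85^2
I = 94.82 * 0.7225 = 68.5074 kg*m^2

68.5074 kg*m^2


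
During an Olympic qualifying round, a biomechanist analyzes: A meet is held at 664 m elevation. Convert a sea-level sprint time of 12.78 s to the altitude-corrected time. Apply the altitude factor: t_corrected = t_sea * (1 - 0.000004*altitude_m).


Correction factor = 1 - 0.000004 * 664 = 0.997344
t_corrected = t_sea * factor = 12.78 * 0.997344
t_corrected = 12.7461 s

12.7461 s


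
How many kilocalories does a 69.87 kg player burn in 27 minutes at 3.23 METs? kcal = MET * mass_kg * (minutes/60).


kcal = MET * mass * time_hr
Convert time: 27 min = 0.45 hr
kcal = 3.23 * 69.87 * 0.45
kcal = 101.556 kcal

101.556 kcal


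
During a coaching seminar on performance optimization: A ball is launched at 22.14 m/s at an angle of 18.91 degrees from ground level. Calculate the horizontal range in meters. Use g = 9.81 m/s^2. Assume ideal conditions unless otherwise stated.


R = v^2 * sin(2*theta) / g
Convert angle to radians: theta = 18.91 deg = 0.33 rad
sin(2*theta) = sin(0.6601) = 0.6132
R = 22.14^2 * 0.6132 / 9.81
R = 490.1796 * 0.6132 / 9.81 = 30.6391 m

30.6391 m


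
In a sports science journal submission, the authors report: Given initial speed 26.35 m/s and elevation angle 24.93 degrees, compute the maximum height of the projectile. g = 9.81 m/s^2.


H = (v*sin(theta))^2 / (2*g)
vy = v*sin(theta) = 26.35 * sin(24.93 deg) = 11.1068 m/s
H = vy^2 / (2*g) = 123.3612 / (2*9.81)
H = 123.3612 / 19.62 = 6.2875 m

6.2875 m


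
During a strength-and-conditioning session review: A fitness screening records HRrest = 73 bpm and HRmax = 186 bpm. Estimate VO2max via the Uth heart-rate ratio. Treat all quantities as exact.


VO2max = 15.3 * HRmax / HRrest
VO2max = 15.3 * 186 / 73
VO2max = 2845.8 / 73 = 38.9836 mL/kg/min

38.9836 mL/kg/min


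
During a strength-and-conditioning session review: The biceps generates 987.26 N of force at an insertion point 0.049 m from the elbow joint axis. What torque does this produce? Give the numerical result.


tau = F * d
tau = 987.26 * 0.049
tau = 48.3757 N*m

48.3757 N*m


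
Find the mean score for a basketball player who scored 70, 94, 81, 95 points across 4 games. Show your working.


Average = sum / n
Sum = 340
Average = 340 / 4 = 85

85


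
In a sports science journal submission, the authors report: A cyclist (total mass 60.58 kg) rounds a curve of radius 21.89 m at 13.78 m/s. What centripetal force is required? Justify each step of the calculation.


Fc = m * v^2 / r
v^2 = 13.78^2 = 189.8884
Fc = 60.58 * 189.8884 / 21.89
Fc = 11503.4393 / 21.89 = 525.5112 N

525.5112 N


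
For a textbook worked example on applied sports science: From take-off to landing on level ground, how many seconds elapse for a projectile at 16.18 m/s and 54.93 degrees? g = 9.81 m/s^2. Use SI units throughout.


T = 2*v*sin(theta)/g
sin(theta) = sin(54.93 deg) = 0.8185
T = 2*16.18*0.8185 / 9.81
T = 26.4851 / 9.81 = 2.6998 s

2.6998 s


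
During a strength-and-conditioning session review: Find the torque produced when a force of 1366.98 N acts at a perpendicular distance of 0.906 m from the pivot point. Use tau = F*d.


tau = F * d
tau = 1366.98 * 0.906
tau = 1238.4839 N*m

1238.4839 N*m


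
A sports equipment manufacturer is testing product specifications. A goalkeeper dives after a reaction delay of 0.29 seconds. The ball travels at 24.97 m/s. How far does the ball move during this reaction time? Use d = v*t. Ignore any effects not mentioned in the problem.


d = v * t
d = 24.97 * 0.29
d = 7.2413 m

7.2413 m


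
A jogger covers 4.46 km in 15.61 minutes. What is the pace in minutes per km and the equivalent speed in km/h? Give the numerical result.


Pace = time / distance = 15.61 min / 4.46 km = 3.5 min/km
Speed = distance / time_in_hours = 4.46 / 0.2602 hr
Speed = 17.1429 km/h

3.5 min/km, 17.1429 km/h


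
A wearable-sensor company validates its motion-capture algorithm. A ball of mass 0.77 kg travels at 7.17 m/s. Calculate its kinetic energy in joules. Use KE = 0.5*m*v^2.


KE = 0.5 * m * v^2
KE = 0.5 * 0.77 * 7.17^2
KE = 0.5 * 0.77 * 51.4089 = 19.7924 J

19.7924 J


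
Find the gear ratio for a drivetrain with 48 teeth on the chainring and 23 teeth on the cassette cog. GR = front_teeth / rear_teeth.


GR = front_teeth / rear_teeth
GR = 48 / 23
GR = 2.087

2.087


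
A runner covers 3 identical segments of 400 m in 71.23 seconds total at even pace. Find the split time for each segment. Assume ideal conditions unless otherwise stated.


Split time = total_time / n_laps = 71.23 / 3
Split time = 23.7433 s per lap

23.7433 s


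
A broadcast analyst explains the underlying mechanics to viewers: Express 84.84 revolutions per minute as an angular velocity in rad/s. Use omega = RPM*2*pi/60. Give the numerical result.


omega = RPM * 2 * pi / 60
omega = 84.84 * 2 * 3.14159 / 60
omega = 533.0654 / 60 = 8.8844 rad/s

8.8844 rad/s


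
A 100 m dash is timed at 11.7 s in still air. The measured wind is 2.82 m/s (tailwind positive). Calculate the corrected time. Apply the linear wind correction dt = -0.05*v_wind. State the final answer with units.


dt = -0.05 * v_wind = -0.05 * 2.82 = -0.141 s
t_corrected = t_still + dt = 11.7 + (-0.141)
t_corrected = 11.559 s

11.559 s


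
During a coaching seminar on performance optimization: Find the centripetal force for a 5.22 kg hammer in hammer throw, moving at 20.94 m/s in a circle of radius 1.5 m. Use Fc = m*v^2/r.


Fc = m * v^2 / r
v^2 = 20.94^2 = 438.4836
Fc = 5.22 * 438.4836 / 1.5
Fc = 2288.8844 / 1.5 = 1525.9229 N

1525.9229 N


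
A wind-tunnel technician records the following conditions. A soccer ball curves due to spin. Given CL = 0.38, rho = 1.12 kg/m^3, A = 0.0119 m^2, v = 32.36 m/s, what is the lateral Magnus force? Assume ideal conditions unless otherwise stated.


FM = 0.5 * CL * rho * A * v^2
FM = 0.5 * 0.38 * 1.12 * 0.0119 * 32.36^2
v^2 = 1047.1696
FM = 0.5 * 0.38 * 1.12 * 0.0119 * 1047.1696 = 2.6518 N

2.6518 N


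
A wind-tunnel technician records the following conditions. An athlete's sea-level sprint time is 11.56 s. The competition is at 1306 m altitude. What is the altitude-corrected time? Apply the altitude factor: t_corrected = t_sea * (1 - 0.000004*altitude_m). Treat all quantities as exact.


Correction factor = 1 - 0.000004 * 1306 = 0.994776
t_corrected = t_sea * factor = 11.56 * 0.994776
t_corrected = 11.4996 s

11.4996 s


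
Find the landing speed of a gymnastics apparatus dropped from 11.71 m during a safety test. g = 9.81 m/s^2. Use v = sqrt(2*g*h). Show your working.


v = sqrt(2 * g * h)
v = sqrt(2 * 9.81 * 11.71)
v = sqrt(229.7502) = 15.1575 m/s

15.1575 m/s


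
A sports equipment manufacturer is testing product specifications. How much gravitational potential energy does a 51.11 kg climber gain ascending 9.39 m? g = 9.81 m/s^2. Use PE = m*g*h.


PE = m * g * h
PE = 51.11 * 9.81 * 9.39
PE = 501.3891 * 9.39 = 4708.0436 J

4708.0436 J


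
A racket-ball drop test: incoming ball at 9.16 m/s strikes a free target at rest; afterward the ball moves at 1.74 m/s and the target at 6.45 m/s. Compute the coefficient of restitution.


e = (v2_after - v1_after) / (v1_before - v2_before)
Numerator = 6.45 - 1.74 = 4.71
Denominator = 9.16 - 0 = 9.16
e = 4.71 / 9.16 = 0.5142

0.5142


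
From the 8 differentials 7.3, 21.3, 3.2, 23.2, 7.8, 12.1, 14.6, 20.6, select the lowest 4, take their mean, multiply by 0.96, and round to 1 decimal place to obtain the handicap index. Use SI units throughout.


All differentials: 7.3, 21.3, 3.2, 23.2, 7.8, 12.1, 14.6, 20.6
Sorted: 3.2, 7.3, 7.8, 12.1, 14.6, 20.6, 21.3, 23.2
Best 4: 3.2, 7.3, 7.8, 12.1
Average of best = 30.4 / 4 = 7.6
Raw index = 7.6 * 0.96 = 7.296
Handicap index = round(7.296, 1) = 7.3

7.3


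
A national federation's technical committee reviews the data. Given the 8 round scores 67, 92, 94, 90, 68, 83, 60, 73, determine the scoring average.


Average = sum / n
Sum = 627
Average = 627 / 8 = 78.375

78.375


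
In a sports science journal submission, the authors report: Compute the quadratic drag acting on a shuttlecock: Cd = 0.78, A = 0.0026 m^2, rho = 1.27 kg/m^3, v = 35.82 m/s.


Fd = 0.5 * Cd * rho * A * v^2
Fd = 0.5 * 0.78 * 1.27 * 0.0026 * 35.82^2
v^2 = 1283.0724
Fd = 0.5 * 0.78 * 1.27 * 0.0026 * 1283.0724 = 1.6523 N

1.6523 N


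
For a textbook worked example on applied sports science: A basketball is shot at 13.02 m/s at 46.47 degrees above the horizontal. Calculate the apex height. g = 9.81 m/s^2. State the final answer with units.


H = (v*sin(theta))^2 / (2*g)
vy = v*sin(theta) = 13.02 * sin(46.47 deg) = 9.4397 m/s
H = vy^2 / (2*g) = 89.1076 / (2*9.81)
H = 89.1076 / 19.62 = 4.5417 m

4.5417 m


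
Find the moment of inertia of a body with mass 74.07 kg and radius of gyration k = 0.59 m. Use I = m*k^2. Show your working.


I = m * k^2
I = 74.07 * 0.59^2
I = 74.07 * 0.3481 = 25.7838 kg*m^2

25.7838 kg*m^2


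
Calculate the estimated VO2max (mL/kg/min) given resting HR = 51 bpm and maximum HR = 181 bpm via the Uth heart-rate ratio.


VO2max = 15.3 * HRmax / HRrest
VO2max = 15.3 * 181 / 51
VO2max = 2769.3 / 51 = 54.3 mL/kg/min

54.3 mL/kg/min


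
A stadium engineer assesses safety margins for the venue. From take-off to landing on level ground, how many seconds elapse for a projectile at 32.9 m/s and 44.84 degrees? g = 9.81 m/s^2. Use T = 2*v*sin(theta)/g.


T = 2*v*sin(theta)/g
sin(theta) = sin(44.84 deg) = 0.7051
T = 2*32.9*0.7051 / 9.81
T = 46.3975 / 9.81 = 4.7296 s

4.7296 s


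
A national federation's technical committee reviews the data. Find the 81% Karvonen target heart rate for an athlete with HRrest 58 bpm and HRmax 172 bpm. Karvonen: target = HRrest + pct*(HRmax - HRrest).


Target = HRrest + pct*(HRmax - HRrest)
Heart rate reserve = HRmax - HRrest = 172 - 58 = 114 bpm
Fraction = 81% = 0.81
Target = 58 + 0.81 * 114
Target = 58 + 92.34 = 150.34 bpm

150.34 bpm


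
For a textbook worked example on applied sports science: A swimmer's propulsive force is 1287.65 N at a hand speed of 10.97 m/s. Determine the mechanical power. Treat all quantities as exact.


P = F * v
P = 1287.65 * 10.97
P = 14125.5205 W

14125.5205 W


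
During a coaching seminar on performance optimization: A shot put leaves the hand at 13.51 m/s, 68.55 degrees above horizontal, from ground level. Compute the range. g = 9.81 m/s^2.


R = v^2 * sin(2*theta) / g
Convert angle to radians: theta = 68.55 deg = 1.1964 rad
sin(2*theta) = sin(2.3928) = 0.6807
R = 13.51^2 * 0.6807 / 9.81
R = 182.5201 * 0.6807 / 9.81 = 12.6652 m

12.6652 m


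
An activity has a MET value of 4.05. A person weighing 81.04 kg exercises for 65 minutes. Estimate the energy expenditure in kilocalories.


kcal = MET * mass * time_hr
Convert time: 65 min = 1.0833 hr
kcal = 4.05 * 81.04 * 1.0833
kcal = 355.563 kcal

355.563 kcal


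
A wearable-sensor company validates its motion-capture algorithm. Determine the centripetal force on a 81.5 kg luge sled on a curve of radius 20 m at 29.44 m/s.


Fc = m * v^2 / r
v^2 = 29.44^2 = 866.7136
Fc = 81.5 * 866.7136 / 20
Fc = 70637.1584 / 20 = 3531.8579 N

3531.8579 N


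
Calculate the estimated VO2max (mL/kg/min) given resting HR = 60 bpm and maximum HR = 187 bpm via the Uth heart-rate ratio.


VO2max = 15.3 * HRmax / HRrest
VO2max = 15.3 * 187 / 60
VO2max = 2861.1 / 60 = 47.685 mL/kg/min

47.685 mL/kg/min


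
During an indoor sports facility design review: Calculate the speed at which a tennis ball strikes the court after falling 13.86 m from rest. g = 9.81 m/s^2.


v = sqrt(2 * g * h)
v = sqrt(2 * 9.81 * 13.86)
v = sqrt(271.9332) = 16.4904 m/s

16.4904 m/s


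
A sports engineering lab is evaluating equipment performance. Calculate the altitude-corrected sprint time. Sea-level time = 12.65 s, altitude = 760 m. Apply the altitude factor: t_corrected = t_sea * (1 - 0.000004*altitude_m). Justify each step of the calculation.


Correction factor = 1 - 0.000004 * 760 = 0.99696
t_corrected = t_sea * factor = 12.65 * 0.99696
t_corrected = 12.6115 s

12.6115 s


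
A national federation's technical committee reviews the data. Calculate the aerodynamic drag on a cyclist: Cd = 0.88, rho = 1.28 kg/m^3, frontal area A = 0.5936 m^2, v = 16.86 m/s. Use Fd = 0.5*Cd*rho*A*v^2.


Fd = 0.5 * Cd * rho * A * v^2
Fd = 0.5 * 0.88 * 1.28 * 0.5936 * 16.86^2
v^2 = 284.2596
Fd = 0.5 * 0.88 * 1.28 * 0.5936 * 284.2596 = 95.0324 N

95.0324 N


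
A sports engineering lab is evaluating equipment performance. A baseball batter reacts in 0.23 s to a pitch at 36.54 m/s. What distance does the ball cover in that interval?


d = v * t
d = 36.54 * 0.23
d = 8.4042 m

8.4042 m


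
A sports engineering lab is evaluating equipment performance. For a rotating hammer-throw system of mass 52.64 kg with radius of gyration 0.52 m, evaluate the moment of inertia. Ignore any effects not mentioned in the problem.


I = m * k^2
I = 52.64 * 0.52^2
I = 52.64 * 0.2704 = 14.2339 kg*m^2

14.2339 kg*m^2


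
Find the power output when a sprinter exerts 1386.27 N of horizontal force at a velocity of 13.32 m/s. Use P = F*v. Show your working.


P = F * v
P = 1386.27 * 13.32
P = 18465.1164 W

18465.1164 W


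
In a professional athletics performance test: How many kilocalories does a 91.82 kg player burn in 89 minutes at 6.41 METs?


kcal = MET * mass * time_hr
Convert time: 89 min = 1.4833 hr
kcal = 6.41 * 91.82 * 1.4833
kcal = 873.0399 kcal

873.0399 kcal


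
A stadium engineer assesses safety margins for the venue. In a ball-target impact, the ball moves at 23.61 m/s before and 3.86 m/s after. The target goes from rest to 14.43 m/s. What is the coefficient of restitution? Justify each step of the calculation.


e = (v2_after - v1_after) / (v1_before - v2_before)
Numerator = 14.43 - 3.86 = 10.57
Denominator = 23.61 - 0 = 23.61
e = 10.57 / 23.61 = 0.4477

0.4477


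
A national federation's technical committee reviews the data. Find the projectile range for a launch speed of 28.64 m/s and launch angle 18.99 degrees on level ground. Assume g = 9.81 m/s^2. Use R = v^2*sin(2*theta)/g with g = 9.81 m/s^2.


R = v^2 * sin(2*theta) / g
Convert angle to radians: theta = 18.99 deg = 0.3314 rad
sin(2*theta) = sin(0.6629) = 0.6154
R = 28.64^2 * 0.6154 / 9.81
R = 820.2496 * 0.6154 / 9.81 = 51.4547 m

51.4547 m


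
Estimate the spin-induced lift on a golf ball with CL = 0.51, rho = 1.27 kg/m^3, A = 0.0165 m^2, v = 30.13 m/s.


FM = 0.5 * CL * rho * A * v^2
FM = 0.5 * 0.51 * 1.27 * 0.0165 * 30.13^2
v^2 = 907.8169
FM = 0.5 * 0.51 * 1.27 * 0.0165 * 907.8169 = 4.8509 N

4.8509 N


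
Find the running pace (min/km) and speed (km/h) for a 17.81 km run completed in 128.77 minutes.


Pace = time / distance = 128.77 min / 17.81 km = 7.2302 min/km
Speed = distance / time_in_hours = 17.81 / 2.1462 hr
Speed = 8.2985 km/h

7.2302 min/km, 8.2985 km/h


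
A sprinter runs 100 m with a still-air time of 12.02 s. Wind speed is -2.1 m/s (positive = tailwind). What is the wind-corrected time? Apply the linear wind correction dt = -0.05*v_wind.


dt = -0.05 * v_wind = -0.05 * -2.1 = 0.105 s
t_corrected = t_still + dt = 12.02 + (0.105)
t_corrected = 12.125 s

12.125 s


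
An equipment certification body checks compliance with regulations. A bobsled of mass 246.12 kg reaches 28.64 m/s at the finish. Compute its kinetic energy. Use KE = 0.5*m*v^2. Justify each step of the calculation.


KE = 0.5 * m * v^2
KE = 0.5 * 246.12 * 28.64^2
KE = 0.5 * 246.12 * 820.2496 = 100939.9158 J

100939.9158 J


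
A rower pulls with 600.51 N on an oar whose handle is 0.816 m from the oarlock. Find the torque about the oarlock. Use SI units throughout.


tau = F * d
tau = 600.51 * 0.816
tau = 490.0162 N*m

490.0162 N*m


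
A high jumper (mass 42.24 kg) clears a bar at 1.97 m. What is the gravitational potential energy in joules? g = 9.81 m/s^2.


PE = m * g * h
PE = 42.24 * 9.81 * 1.97
PE = 414.3744 * 1.97 = 816.3176 J

816.3176 J


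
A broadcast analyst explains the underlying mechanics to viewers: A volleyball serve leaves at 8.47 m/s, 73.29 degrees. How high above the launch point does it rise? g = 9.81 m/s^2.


H = (v*sin(theta))^2 / (2*g)
vy = v*sin(theta) = 8.47 * sin(73.29 deg) = 8.1123 m/s
H = vy^2 / (2*g) = 65.8099 / (2*9.81)
H = 65.8099 / 19.62 = 3.3542 m

3.3542 m


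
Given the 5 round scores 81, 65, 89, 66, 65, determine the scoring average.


Average = sum / n
Sum = 366
Average = 366 / 5 = 73.2

73.2


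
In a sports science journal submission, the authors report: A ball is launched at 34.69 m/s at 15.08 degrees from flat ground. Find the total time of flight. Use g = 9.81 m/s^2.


T = 2*v*sin(theta)/g
sin(theta) = sin(15.08 deg) = 0.2602
T = 2*34.69*0.2602 / 9.81
T = 18.0504 / 9.81 = 1.84 s

1.84 s


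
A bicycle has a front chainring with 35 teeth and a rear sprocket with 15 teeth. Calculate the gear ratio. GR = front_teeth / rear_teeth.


GR = front_teeth / rear_teeth
GR = 35 / 15
GR = 2.3333

2.3333


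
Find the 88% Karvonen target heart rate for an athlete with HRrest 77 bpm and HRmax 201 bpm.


Target = HRrest + pct*(HRmax - HRrest)
Heart rate reserve = HRmax - HRrest = 201 - 77 = 124 bpm
Fraction = 88% = 0.88
Target = 77 + 0.88 * 124
Target = 77 + 109.12 = 186.12 bpm

186.12 bpm


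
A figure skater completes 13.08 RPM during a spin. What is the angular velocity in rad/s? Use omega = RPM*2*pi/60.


omega = RPM * 2 * pi / 60
omega = 13.08 * 2 * 3.14159 / 60
omega = 82.1841 / 60 = 1.3697 rad/s

1.3697 rad/s


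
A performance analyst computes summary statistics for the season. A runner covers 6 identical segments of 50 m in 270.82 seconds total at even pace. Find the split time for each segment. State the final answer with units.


Split time = total_time / n_laps = 270.82 / 6
Split time = 45.1367 s per lap

45.1367 s


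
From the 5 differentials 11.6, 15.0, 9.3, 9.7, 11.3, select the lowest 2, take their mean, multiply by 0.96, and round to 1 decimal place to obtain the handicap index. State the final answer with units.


All differentials: 11.6, 15.0, 9.3, 9.7, 11.3
Sorted: 9.3, 9.7, 11.3, 11.6, 15.0
Best 2: 9.3, 9.7
Average of best = 19 / 2 = 9.5
Raw index = 9.5 * 0.96 = 9.12
Handicap index = round(9.12, 1) = 9.1

9.1


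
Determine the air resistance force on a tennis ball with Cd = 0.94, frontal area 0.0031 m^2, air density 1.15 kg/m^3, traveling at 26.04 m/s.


Fd = 0.5 * Cd * rho * A * v^2
Fd = 0.5 * 0.94 * 1.15 * 0.0031 * 26.04^2
v^2 = 678.0816
Fd = 0.5 * 0.94 * 1.15 * 0.0031 * 678.0816 = 1.1362 N

1.1362 N


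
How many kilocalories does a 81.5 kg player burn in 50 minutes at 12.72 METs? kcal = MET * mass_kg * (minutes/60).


kcal = MET * mass * time_hr
Convert time: 50 min = 0.8333 hr
kcal = 12.72 * 81.5 * 0.8333
kcal = 863.9 kcal

863.9 kcal


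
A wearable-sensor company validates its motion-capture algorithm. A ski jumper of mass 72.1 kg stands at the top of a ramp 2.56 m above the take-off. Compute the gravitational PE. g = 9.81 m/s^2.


PE = m * g * h
PE = 72.1 * 9.81 * 2.56
PE = 707.301 * 2.56 = 1810.6906 J

1810.6906 J


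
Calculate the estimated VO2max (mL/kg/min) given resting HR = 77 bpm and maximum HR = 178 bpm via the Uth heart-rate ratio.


VO2max = 15.3 * HRmax / HRrest
VO2max = 15.3 * 178 / 77
VO2max = 2723.4 / 77 = 35.3688 mL/kg/min

35.3688 mL/kg/min


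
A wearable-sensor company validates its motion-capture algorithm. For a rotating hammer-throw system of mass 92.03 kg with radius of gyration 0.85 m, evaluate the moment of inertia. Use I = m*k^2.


I = m * k^2
I = 92.03 * 0.85^2
I = 92.03 * 0.7225 = 66.4917 kg*m^2

66.4917 kg*m^2


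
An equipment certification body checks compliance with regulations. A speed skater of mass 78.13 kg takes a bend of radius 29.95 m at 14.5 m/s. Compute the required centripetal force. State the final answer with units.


Fc = m * v^2 / r
v^2 = 14.5^2 = 210.25
Fc = 78.13 * 210.25 / 29.95
Fc = 16426.8325 / 29.95 = 548.4752 N

548.4752 N


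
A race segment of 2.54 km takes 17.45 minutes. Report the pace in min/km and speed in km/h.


Pace = time / distance = 17.45 min / 2.54 km = 6.8701 min/km
Speed = distance / time_in_hours = 2.54 / 0.2908 hr
Speed = 8.7335 km/h

6.8701 min/km, 8.7335 km/h


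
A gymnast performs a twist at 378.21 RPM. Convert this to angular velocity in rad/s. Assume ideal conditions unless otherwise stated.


omega = RPM * 2 * pi / 60
omega = 378.21 * 2 * 3.14159 / 60
omega = 2376.3635 / 60 = 39.6061 rad/s

39.6061 rad/s


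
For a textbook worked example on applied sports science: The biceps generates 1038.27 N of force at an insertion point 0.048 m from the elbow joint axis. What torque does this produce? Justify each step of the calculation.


tau = F * d
tau = 1038.27 * 0.048
tau = 49.837 N*m

49.837 N*m


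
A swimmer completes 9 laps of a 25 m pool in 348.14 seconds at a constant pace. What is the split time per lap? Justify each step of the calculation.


Split time = total_time / n_laps = 348.14 / 9
Split time = 38.6822 s per lap

38.6822 s


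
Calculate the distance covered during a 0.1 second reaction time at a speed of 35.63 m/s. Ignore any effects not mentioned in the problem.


d = v * t
d = 35.63 * 0.1
d = 3.563 m

3.563 m


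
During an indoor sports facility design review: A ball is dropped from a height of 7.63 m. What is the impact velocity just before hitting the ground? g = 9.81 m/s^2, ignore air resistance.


v = sqrt(2 * g * h)
v = sqrt(2 * 9.81 * 7.63)
v = sqrt(149.7006) = 12.2352 m/s

12.2352 m/s


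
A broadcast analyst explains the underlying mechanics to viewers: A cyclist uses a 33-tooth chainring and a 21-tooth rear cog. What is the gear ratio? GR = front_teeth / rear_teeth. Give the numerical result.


GR = front_teeth / rear_teeth
GR = 33 / 21
GR = 1.5714

1.5714


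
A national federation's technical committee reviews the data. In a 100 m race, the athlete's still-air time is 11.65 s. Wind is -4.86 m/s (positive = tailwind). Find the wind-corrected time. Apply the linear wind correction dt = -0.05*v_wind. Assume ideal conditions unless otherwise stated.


dt = -0.05 * v_wind = -0.05 * -4.86 = 0.243 s
t_corrected = t_still + dt = 11.65 + (0.243)
t_corrected = 11.893 s

11.893 s


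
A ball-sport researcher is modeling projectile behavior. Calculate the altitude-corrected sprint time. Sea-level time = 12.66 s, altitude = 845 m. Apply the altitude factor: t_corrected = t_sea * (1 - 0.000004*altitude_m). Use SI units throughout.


Correction factor = 1 - 0.000004 * 845 = 0.99662
t_corrected = t_sea * factor = 12.66 * 0.99662
t_corrected = 12.6172 s

12.6172 s


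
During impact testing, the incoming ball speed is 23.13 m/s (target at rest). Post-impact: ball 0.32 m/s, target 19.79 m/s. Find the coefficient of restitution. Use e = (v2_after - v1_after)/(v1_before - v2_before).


e = (v2_after - v1_after) / (v1_before - v2_before)
Numerator = 19.79 - 0.32 = 19.47
Denominator = 23.13 - 0 = 23.13
e = 19.47 / 23.13 = 0.8418

0.8418


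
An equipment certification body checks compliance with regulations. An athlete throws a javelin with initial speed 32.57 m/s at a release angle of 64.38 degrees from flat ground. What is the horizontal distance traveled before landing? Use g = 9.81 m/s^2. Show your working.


R = v^2 * sin(2*theta) / g
Convert angle to radians: theta = 64.38 deg = 1.1236 rad
sin(2*theta) = sin(2.2473) = 0.7798
R = 32.57^2 * 0.7798 / 9.81
R = 1060.8049 * 0.7798 / 9.81 = 84.321 m

84.321 m


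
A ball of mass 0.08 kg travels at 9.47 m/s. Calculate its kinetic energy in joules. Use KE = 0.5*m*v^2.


KE = 0.5 * m * v^2
KE = 0.5 * 0.08 * 9.47^2
KE = 0.5 * 0.08 * 89.6809 = 3.5872 J

3.5872 J


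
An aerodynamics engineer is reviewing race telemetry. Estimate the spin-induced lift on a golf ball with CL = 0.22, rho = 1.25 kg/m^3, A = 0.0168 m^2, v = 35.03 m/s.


FM = 0.5 * CL * rho * A * v^2
FM = 0.5 * 0.22 * 1.25 * 0.0168 * 35.03^2
v^2 = 1227.1009
FM = 0.5 * 0.22 * 1.25 * 0.0168 * 1227.1009 = 2.8346 N

2.8346 N


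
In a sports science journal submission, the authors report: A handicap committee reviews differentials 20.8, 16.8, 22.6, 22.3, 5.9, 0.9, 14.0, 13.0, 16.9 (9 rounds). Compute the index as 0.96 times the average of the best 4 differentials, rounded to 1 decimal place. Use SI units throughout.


All differentials: 20.8, 16.8, 22.6, 22.3, 5.9, 0.9, 14.0, 13.0, 16.9
Sorted: 0.9, 5.9, 13.0, 14.0, 16.8, 16.9, 20.8, 22.3, 22.6
Best 4: 0.9, 5.9, 13.0, 14.0
Average of best = 33.8 / 4 = 8.45
Raw index = 8.45 * 0.96 = 8.112
Handicap index = round(8.112, 1) = 8.1

8.1


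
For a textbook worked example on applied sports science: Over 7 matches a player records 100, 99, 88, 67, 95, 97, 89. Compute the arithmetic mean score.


Average = sum / n
Sum = 635
Average = 635 / 7 = 90.7143

90.7143


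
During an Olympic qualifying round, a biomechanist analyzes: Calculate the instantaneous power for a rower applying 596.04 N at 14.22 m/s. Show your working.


P = F * v
P = 596.04 * 14.22
P = 8475.6888 W

8475.6888 W


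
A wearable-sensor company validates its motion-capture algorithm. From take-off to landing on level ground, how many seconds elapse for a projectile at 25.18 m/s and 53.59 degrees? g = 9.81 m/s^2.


T = 2*v*sin(theta)/g
sin(theta) = sin(53.59 deg) = 0.8048
T = 2*25.18*0.8048 / 9.81
T = 40.5292 / 9.81 = 4.1314 s

4.1314 s


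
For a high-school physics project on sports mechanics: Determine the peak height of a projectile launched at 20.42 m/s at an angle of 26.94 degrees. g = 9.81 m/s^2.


H = (v*sin(theta))^2 / (2*g)
vy = v*sin(theta) = 20.42 * sin(26.94 deg) = 9.2514 m/s
H = vy^2 / (2*g) = 85.5889 / (2*9.81)
H = 85.5889 / 19.62 = 4.3623 m

4.3623 m


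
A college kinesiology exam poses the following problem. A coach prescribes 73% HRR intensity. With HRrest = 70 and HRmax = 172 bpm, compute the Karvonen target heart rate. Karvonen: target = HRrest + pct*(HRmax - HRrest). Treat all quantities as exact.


Target = HRrest + pct*(HRmax - HRrest)
Heart rate reserve = HRmax - HRrest = 172 - 70 = 102 bpm
Fraction = 73% = 0.73
Target = 70 + 0.73 * 102
Target = 70 + 74.46 = 144.46 bpm

144.46 bpm


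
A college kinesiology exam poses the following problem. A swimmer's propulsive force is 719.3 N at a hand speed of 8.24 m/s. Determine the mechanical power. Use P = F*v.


P = F * v
P = 719.3 * 8.24
P = 5927.032 W

5927.032 W


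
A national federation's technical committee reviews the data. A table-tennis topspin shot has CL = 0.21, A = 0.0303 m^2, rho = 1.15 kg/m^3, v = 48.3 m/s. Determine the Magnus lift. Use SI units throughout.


FM = 0.5 * CL * rho * A * v^2
FM = 0.5 * 0.21 * 1.15 * 0.0303 * 48.3^2
v^2 = 2332.89
FM = 0.5 * 0.21 * 1.15 * 0.0303 * 2332.89 = 8.5354 N

8.5354 N


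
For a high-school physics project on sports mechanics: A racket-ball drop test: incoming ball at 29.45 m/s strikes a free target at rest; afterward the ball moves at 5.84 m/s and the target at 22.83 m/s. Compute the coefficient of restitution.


e = (v2_after - v1_after) / (v1_before - v2_before)
Numerator = 22.83 - 5.84 = 16.99
Denominator = 29.45 - 0 = 29.45
e = 16.99 / 29.45 = 0.5769

0.5769


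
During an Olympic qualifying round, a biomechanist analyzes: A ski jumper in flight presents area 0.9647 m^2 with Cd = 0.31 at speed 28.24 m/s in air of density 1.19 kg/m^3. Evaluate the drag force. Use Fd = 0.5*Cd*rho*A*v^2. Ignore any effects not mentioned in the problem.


Fd = 0.5 * Cd * rho * A * v^2
Fd = 0.5 * 0.31 * 1.19 * 0.9647 * 28.24^2
v^2 = 797.4976
Fd = 0.5 * 0.31 * 1.19 * 0.9647 * 797.4976 = 141.9059 N

141.9059 N


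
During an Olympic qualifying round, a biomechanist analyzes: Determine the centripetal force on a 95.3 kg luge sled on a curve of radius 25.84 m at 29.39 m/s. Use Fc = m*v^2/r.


Fc = m * v^2 / r
v^2 = 29.39^2 = 863.7721
Fc = 95.3 * 863.7721 / 25.84
Fc = 82317.4811 / 25.84 = 3185.661 N

3185.661 N


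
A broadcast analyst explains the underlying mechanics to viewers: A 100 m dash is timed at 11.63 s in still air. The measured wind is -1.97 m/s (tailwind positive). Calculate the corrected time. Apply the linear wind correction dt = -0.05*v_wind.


dt = -0.05 * v_wind = -0.05 * -1.97 = 0.0985 s
t_corrected = t_still + dt = 11.63 + (0.0985)
t_corrected = 11.7285 s

11.7285 s


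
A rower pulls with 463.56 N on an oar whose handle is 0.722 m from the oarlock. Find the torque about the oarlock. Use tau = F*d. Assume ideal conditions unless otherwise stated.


tau = F * d
tau = 463.56 * 0.722
tau = 334.6903 N*m

334.6903 N*m


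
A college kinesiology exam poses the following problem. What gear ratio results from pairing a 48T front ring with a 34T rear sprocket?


GR = front_teeth / rear_teeth
GR = 48 / 34
GR = 1.4118

1.4118


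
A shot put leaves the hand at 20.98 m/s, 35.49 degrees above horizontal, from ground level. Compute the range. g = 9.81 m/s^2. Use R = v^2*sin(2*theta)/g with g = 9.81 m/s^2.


R = v^2 * sin(2*theta) / g
Convert angle to radians: theta = 35.49 deg = 0.6194 rad
sin(2*theta) = sin(1.2388) = 0.9454
R = 20.98^2 * 0.9454 / 9.81
R = 440.1604 * 0.9454 / 9.81 = 42.4189 m

42.4189 m


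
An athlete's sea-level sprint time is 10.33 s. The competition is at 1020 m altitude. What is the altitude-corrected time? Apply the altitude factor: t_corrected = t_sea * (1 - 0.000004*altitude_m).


Correction factor = 1 - 0.000004 * 1020 = 0.99592
t_corrected = t_sea * factor = 10.33 * 0.99592
t_corrected = 10.2879 s

10.2879 s


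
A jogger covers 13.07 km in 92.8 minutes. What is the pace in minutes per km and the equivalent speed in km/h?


Pace = time / distance = 92.8 min / 13.07 km = 7.1002 min/km
Speed = distance / time_in_hours = 13.07 / 1.5467 hr
Speed = 8.4504 km/h

7.1002 min/km, 8.4504 km/h


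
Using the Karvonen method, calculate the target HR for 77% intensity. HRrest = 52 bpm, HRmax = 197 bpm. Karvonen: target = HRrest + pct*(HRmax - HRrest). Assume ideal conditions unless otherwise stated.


Target = HRrest + pct*(HRmax - HRrest)
Heart rate reserve = HRmax - HRrest = 197 - 52 = 145 bpm
Fraction = 77% = 0.77
Target = 52 + 0.77 * 145
Target = 52 + 111.65 = 163.65 bpm

163.65 bpm


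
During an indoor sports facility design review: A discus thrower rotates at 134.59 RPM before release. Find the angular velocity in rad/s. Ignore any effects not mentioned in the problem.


omega = RPM * 2 * pi / 60
omega = 134.59 * 2 * 3.14159 / 60
omega = 845.6539 / 60 = 14.0942 rad/s

14.0942 rad/s


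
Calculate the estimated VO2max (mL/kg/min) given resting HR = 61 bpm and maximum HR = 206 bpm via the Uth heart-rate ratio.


VO2max = 15.3 * HRmax / HRrest
VO2max = 15.3 * 206 / 61
VO2max = 3151.8 / 61 = 51.6689 mL/kg/min

51.6689 mL/kg/min


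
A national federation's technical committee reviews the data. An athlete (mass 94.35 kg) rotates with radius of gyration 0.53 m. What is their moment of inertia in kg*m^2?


I = m * k^2
I = 94.35 * 0.53^2
I = 94.35 * 0.2809 = 26.5029 kg*m^2

26.5029 kg*m^2


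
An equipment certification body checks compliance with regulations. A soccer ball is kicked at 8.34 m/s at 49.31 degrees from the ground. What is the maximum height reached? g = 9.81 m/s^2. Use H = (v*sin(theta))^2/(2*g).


H = (v*sin(theta))^2 / (2*g)
vy = v*sin(theta) = 8.34 * sin(49.31 deg) = 6.3238 m/s
H = vy^2 / (2*g) = 39.9903 / (2*9.81)
H = 39.9903 / 19.62 = 2.0382 m

2.0382 m


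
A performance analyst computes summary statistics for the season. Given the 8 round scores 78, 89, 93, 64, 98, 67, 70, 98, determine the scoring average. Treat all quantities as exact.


Average = sum / n
Sum = 657
Average = 657 / 8 = 82.125

82.125


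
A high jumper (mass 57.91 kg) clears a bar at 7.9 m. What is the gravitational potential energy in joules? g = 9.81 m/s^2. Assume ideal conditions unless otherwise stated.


PE = m * g * h
PE = 57.91 * 9.81 * 7.9
PE = 568.0971 * 7.9 = 4487.9671 J

4487.9671 J


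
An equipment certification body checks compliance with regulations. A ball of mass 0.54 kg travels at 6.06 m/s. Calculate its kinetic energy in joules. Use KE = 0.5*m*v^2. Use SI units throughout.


KE = 0.5 * m * v^2
KE = 0.5 * 0.54 * 6.06^2
KE = 0.5 * 0.54 * 36.7236 = 9.9154 J

9.9154 J


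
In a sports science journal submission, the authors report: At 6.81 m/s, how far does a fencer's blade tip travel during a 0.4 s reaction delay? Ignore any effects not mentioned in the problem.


d = v * t
d = 6.81 * 0.4
d = 2.724 m

2.724 m


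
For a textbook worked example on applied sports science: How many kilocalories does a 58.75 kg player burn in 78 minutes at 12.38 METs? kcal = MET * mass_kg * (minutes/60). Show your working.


kcal = MET * mass * time_hr
Convert time: 78 min = 1.3 hr
kcal = 12.38 * 58.75 * 1.3
kcal = 945.5225 kcal

945.5225 kcal


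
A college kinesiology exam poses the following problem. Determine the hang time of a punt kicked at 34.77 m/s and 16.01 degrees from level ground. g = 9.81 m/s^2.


T = 2*v*sin(theta)/g
sin(theta) = sin(16.01 deg) = 0.2758
T = 2*34.77*0.2758 / 9.81
T = 19.1795 / 9.81 = 1.9551 s

1.9551 s


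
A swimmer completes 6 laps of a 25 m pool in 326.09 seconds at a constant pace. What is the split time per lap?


Split time = total_time / n_laps = 326.09 / 6
Split time = 54.3483 s per lap

54.3483 s


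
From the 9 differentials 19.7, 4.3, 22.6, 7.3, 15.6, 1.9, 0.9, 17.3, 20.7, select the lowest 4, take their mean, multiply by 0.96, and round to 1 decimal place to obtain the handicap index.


All differentials: 19.7, 4.3, 22.6, 7.3, 15.6, 1.9, 0.9, 17.3, 20.7
Sorted: 0.9, 1.9, 4.3, 7.3, 15.6, 17.3, 19.7, 20.7, 22.6
Best 4: 0.9, 1.9, 4.3, 7.3
Average of best = 14.4 / 4 = 3.6
Raw index = 3.6 * 0.96 = 3.456
Handicap index = round(3.456, 1) = 3.5

3.5


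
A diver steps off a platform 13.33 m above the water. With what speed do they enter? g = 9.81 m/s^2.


v = sqrt(2 * g * h)
v = sqrt(2 * 9.81 * 13.33)
v = sqrt(261.5346) = 16.172 m/s

16.172 m/s


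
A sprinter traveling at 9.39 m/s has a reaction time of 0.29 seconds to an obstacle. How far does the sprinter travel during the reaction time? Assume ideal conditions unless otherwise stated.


d = v * t
d = 9.39 * 0.29
d = 2.7231 m

2.7231 m


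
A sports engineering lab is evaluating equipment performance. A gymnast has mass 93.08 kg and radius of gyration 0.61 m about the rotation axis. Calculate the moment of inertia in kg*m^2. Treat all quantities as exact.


I = m * k^2
I = 93.08 * 0.61^2
I = 93.08 * 0.3721 = 34.6351 kg*m^2

34.6351 kg*m^2


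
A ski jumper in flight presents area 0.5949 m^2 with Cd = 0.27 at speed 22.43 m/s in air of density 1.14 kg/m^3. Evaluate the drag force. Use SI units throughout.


Fd = 0.5 * Cd * rho * A * v^2
Fd = 0.5 * 0.27 * 1.14 * 0.5949 * 22.43^2
v^2 = 503.1049
Fd = 0.5 * 0.27 * 1.14 * 0.5949 * 503.1049 = 46.0618 N

46.0618 N


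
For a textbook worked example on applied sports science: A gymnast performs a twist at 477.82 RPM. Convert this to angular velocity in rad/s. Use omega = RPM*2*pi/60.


omega = RPM * 2 * pi / 60
omega = 477.82 * 2 * 3.14159 / 60
omega = 3002.2316 / 60 = 50.0372 rad/s

50.0372 rad/s


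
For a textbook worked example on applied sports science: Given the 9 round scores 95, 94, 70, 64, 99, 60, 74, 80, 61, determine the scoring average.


Average = sum / n
Sum = 697
Average = 697 / 9 = 77.4444

77.4444


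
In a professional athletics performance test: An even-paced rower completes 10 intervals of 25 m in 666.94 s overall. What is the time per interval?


Split time = total_time / n_laps = 666.94 / 10
Split time = 66.694 s per lap

66.694 s
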